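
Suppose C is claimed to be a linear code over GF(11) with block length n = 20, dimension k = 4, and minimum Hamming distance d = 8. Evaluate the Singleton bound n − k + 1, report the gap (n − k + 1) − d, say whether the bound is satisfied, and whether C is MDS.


Singleton RHS = n − k + 1 = 17, slack = 9, bound satisfied, not MDS.

Singleton bound: d ≤ n − k + 1.
Here n = 20, k = 4, so n − k + 1 = 17.
Given d = 8, check d ≤ 17: YES.
Slack = (n − k + 1) − d = 9.
The code is NOT MDS (slack = 9 > 0).
Description: the claimed parameters are [20, 4, 8]_11; such a code would be non-MDS.


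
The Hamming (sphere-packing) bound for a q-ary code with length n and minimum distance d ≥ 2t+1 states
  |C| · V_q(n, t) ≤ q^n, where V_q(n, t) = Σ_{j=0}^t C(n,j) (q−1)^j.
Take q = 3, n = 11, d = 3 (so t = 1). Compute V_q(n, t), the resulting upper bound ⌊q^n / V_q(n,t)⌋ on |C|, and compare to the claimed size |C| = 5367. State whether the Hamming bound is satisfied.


V_q(n, t) = 23, q^n = 177147, Hamming bound = 7702, |C| = 5367 ≤ bound (satisfied).

Step 1: Compute V_q(n, t) = Σ_{j=0}^1 C(n, j) (q−1)^j.
  j = 0: C(11,0)·(2)^0 = 1·1 = 1.
  j = 1: C(11,1)·(2)^1 = 11·2 = 22.
  V_q(n, t) = 1 + 22 = 23.
Step 2: q^n = 3^11 = 177147.
Step 3: Hamming bound ⌊q^n / V_q(n,t)⌋ = ⌊177147/23⌋ = 7702.
Step 4: Compare |C| = 5367 to 7702: satisfied.
The claimed |C| lies below the Hamming bound.


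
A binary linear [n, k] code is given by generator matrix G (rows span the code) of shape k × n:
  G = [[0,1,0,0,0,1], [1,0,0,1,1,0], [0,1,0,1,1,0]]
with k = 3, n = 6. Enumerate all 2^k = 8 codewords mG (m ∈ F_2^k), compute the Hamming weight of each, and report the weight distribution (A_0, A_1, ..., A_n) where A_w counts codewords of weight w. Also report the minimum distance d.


Weight distribution: A_0 = 1, A_2 = 3, A_3 = 3, A_5 = 1. Minimum distance d = 2.

Enumerate all 2^3 = 8 messages m ∈ F_2^3.
For each, compute codeword c = mG in F_2^6, then tally its weight.
  m = 000 → c = 000000, weight = 0.
  m = 100 → c = 010001, weight = 2.
  m = 010 → c = 100110, weight = 3.
  m = 110 → c = 110111, weight = 5.
  m = 001 → c = 010110, weight = 3.
  m = 101 → c = 000111, weight = 3.
  m = 011 → c = 110000, weight = 2.
  m = 111 → c = 100001, weight = 2.
Tally weights:
  weight 0: 1 codewords.
  weight 2: 3 codewords.
  weight 3: 3 codewords.
  weight 5: 1 codewords.
Minimum distance d = smallest w > 0 with A_w > 0 = 2.
Sanity: Σ A_w = 8 = 2^3 = 8 ✓.


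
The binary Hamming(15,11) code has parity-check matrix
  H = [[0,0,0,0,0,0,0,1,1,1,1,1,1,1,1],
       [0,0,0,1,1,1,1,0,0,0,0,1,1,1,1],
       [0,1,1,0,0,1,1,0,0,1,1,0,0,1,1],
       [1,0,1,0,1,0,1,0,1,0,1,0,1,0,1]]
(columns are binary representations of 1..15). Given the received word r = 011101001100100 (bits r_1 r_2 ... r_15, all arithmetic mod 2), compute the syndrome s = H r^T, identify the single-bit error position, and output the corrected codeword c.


s = (1, 1, 0, 1)^T, error position = 13, corrected codeword c = 011101001100000

Compute s = H r^T mod 2 one row at a time:
  s_1 = 0 + 1 + 1 + 0 + 0 + 1 + 0 + 0 = 3 ≡ 1 (mod 2).
  s_2 = 1 + 0 + 1 + 0 + 0 + 1 + 0 + 0 = 3 ≡ 1 (mod 2).
  s_3 = 1 + 1 + 1 + 0 + 1 + 0 + 0 + 0 = 4 ≡ 0 (mod 2).
  s_4 = 0 + 1 + 0 + 0 + 1 + 0 + 1 + 0 = 3 ≡ 1 (mod 2).
s = (1, 1, 0, 1)^T — this equals column 13 of H (binary 1101), so error is at position 13.
Correct: flip bit 13 of r = 011101001100100 to get c = 011101001100000.


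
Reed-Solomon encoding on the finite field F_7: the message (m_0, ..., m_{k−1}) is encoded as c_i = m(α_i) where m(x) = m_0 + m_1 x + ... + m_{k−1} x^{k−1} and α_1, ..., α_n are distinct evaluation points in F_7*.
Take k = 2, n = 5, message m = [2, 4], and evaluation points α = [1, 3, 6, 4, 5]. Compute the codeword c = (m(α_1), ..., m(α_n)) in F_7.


c = [6, 0, 5, 4, 1]

Message polynomial: m(x) = 2 + 4·x (mod 7).
For each evaluation point α_i, compute m(α_i) mod 7:
  α_1 = 1: Horner steps 4 → 6, so m(1) = 6.
  α_2 = 3: Horner steps 4 → 0, so m(3) = 0.
  α_3 = 6: Horner steps 4 → 5, so m(6) = 5.
  α_4 = 4: Horner steps 4 → 4, so m(4) = 4.
  α_5 = 5: Horner steps 4 → 1, so m(5) = 1.
Codeword c = [6, 0, 5, 4, 1] ∈ F_7^5.


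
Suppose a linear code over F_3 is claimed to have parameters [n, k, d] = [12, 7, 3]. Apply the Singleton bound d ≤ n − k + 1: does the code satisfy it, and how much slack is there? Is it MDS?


Singleton RHS = n − k + 1 = 6, slack = 3, bound satisfied, not MDS.

Singleton bound: d ≤ n − k + 1.
Here n = 12, k = 7, so n − k + 1 = 6.
Given d = 3, check d ≤ 6: YES.
Slack = (n − k + 1) − d = 3.
The code is NOT MDS (slack = 3 > 0).
Description: the claimed parameters are [12, 7, 3]_3; such a code would be non-MDS.


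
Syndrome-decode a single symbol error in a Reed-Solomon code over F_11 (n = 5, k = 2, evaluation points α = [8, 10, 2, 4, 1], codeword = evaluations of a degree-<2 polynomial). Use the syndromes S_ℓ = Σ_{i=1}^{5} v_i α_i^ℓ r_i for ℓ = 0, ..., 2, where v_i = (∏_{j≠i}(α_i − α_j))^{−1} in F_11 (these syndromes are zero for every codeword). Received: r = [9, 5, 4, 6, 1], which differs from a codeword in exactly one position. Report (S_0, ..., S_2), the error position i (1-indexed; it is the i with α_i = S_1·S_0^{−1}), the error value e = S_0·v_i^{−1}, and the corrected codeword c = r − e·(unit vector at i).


S = (9, 7, 3), error at position 3, error magnitude e = 5, c = [9, 5, 10, 6, 1].

Step 1: column multipliers v_i = (∏_{j≠i}(α_i − α_j))^{−1} mod 11.
  i = 1 (α = 8): (8−10)(8−2)(8−4)(8−1) = (−2)·6·4·7 = −336 ≡ 5, so v_1 = 5^{−1} = 9 (mod 11).
  i = 2 (α = 10): (10−8)(10−2)(10−4)(10−1) = 2·8·6·9 = 864 ≡ 6, so v_2 = 6^{−1} = 2 (mod 11).
  i = 3 (α = 2): (2−8)(2−10)(2−4)(2−1) = (−6)·(−8)·(−2)·1 = −96 ≡ 3, so v_3 = 3^{−1} = 4 (mod 11).
  i = 4 (α = 4): (4−8)(4−10)(4−2)(4−1) = (−4)·(−6)·2·3 = 144 ≡ 1, so v_4 = 1^{−1} = 1 (mod 11).
  i = 5 (α = 1): (1−8)(1−10)(1−2)(1−4) = (−7)·(−9)·(−1)·(−3) = 189 ≡ 2, so v_5 = 2^{−1} = 6 (mod 11).
  v = [9, 2, 4, 1, 6].
Step 2: syndromes of r = [9, 5, 4, 6, 1] (all sums mod 11).
  S_0 = Σ v_i r_i = 9·9 + 2·5 + 4·4 + 1·6 + 6·1 = 119 ≡ 9.
  S_1 = Σ v_i α_i r_i = 9·8·9 + 2·10·5 + 4·2·4 + 1·4·6 + 6·1·1 = 810 ≡ 7.
  α_i^2 mod 11 = [9, 1, 4, 5, 1].
  S_2 = Σ v_i α_i^2 r_i = 9·9·9 + 2·1·5 + 4·4·4 + 1·5·6 + 6·1·1 = 839 ≡ 3.
  S = (9, 7, 3) ≠ 0, so r is not a codeword (an error is present).
Step 3: locate the error. For a single error e at position i, S_ℓ = v_i·e·α_i^ℓ, so α_err = S_1/S_0.
  S_0^{−1} = 9^{−1} = 5 (mod 11), so α_err = 7·5 = 35 ≡ 2 = α_3. Error position i = 3.
  Consistency check: S_2/S_1 = 3·8 = 24 ≡ 2 = α_err ✓ (single-error assumption holds).
Step 4: error magnitude e = S_0/v_3 = S_0·∏_{j≠3}(α_3 − α_j) = 9·3 = 27 ≡ 5 (mod 11).
Step 5: correct position 3: c_3 = r_3 − e = 4 − 5 ≡ 10 (mod 11). Hence c = [9, 5, 10, 6, 1].
  Check: interpolating c through the α_i gives m(x) = 3 + 9·x (degree < 2) with m(α_i) = c_i for every i, so c is indeed a codeword.


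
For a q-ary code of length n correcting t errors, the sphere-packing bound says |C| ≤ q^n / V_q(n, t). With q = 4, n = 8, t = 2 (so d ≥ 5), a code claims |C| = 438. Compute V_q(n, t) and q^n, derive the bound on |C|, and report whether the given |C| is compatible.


V_q(n, t) = 277, q^n = 65536, Hamming bound = 236, |C| = 438 > bound (violated).

Step 1: Compute V_q(n, t) = Σ_{j=0}^2 C(n, j) (q−1)^j.
  j = 0: C(8,0)·(3)^0 = 1·1 = 1.
  j = 1: C(8,1)·(3)^1 = 8·3 = 24.
  j = 2: C(8,2)·(3)^2 = 28·9 = 252.
  V_q(n, t) = 1 + 24 + 252 = 277.
Step 2: q^n = 4^8 = 65536.
Step 3: Hamming bound ⌊q^n / V_q(n,t)⌋ = ⌊65536/277⌋ = 236.
Step 4: Compare |C| = 438 to 236: violated.
The claimed |C| lies above the Hamming bound, so no 4-ary code of length 8 with d ≥ 5 can have 438 codewords.


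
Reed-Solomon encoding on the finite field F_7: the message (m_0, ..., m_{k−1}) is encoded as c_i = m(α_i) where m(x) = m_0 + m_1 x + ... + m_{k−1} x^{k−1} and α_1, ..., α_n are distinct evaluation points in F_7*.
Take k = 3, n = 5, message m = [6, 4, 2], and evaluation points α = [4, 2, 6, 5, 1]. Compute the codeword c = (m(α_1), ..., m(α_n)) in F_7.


c = [5, 1, 4, 6, 5]

Message polynomial: m(x) = 6 + 4·x + 2·x^2 (mod 7).
For each evaluation point α_i, compute m(α_i) mod 7:
  α_1 = 4: Horner steps 2 → 5 → 5, so m(4) = 5.
  α_2 = 2: Horner steps 2 → 1 → 1, so m(2) = 1.
  α_3 = 6: Horner steps 2 → 2 → 4, so m(6) = 4.
  α_4 = 5: Horner steps 2 → 0 → 6, so m(5) = 6.
  α_5 = 1: Horner steps 2 → 6 → 5, so m(1) = 5.
Codeword c = [5, 1, 4, 6, 5] ∈ F_7^5.


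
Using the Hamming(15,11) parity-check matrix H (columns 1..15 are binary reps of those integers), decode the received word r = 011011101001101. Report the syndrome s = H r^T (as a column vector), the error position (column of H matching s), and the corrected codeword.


s = (0, 0, 1, 0)^T, error position = 2, corrected codeword c = 001011101001101

Compute s = H r^T mod 2 one row at a time:
  s_1 = 0 + 1 + 0 + 0 + 1 + 1 + 0 + 1 = 4 ≡ 0 (mod 2).
  s_2 = 0 + 1 + 1 + 1 + 1 + 1 + 0 + 1 = 6 ≡ 0 (mod 2).
  s_3 = 1 + 1 + 1 + 1 + 0 + 0 + 0 + 1 = 5 ≡ 1 (mod 2).
  s_4 = 0 + 1 + 1 + 1 + 1 + 0 + 1 + 1 = 6 ≡ 0 (mod 2).
s = (0, 0, 1, 0)^T — this equals column 2 of H (binary 0010), so error is at position 2.
Correct: flip bit 2 of r = 011011101001101 to get c = 001011101001101.


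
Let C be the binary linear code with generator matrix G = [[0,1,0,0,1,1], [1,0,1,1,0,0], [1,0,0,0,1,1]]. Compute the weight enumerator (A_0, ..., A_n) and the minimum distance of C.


Weight distribution: A_0 = 1, A_2 = 1, A_3 = 4, A_4 = 1, A_6 = 1. Minimum distance d = 2.

Enumerate all 2^3 = 8 messages m ∈ F_2^3.
For each, compute codeword c = mG in F_2^6, then tally its weight.
  m = 000 → c = 000000, weight = 0.
  m = 100 → c = 010011, weight = 3.
  m = 010 → c = 101100, weight = 3.
  m = 110 → c = 111111, weight = 6.
  m = 001 → c = 100011, weight = 3.
  m = 101 → c = 110000, weight = 2.
  m = 011 → c = 001111, weight = 4.
  m = 111 → c = 011100, weight = 3.
Tally weights:
  weight 0: 1 codewords.
  weight 2: 1 codewords.
  weight 3: 4 codewords.
  weight 4: 1 codewords.
  weight 6: 1 codewords.
Minimum distance d = smallest w > 0 with A_w > 0 = 2.
Sanity: Σ A_w = 8 = 2^3 = 8 ✓.


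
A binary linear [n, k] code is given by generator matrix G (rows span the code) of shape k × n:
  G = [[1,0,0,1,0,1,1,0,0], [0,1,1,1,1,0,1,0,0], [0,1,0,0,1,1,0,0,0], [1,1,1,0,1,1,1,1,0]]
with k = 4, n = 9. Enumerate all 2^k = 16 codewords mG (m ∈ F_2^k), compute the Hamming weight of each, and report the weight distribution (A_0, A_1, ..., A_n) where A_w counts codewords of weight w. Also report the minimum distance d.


Weight distribution: A_0 = 1, A_2 = 2, A_3 = 1, A_4 = 5, A_5 = 6, A_7 = 1. Minimum distance d = 2.

Enumerate all 2^4 = 16 messages m ∈ F_2^4.
For each, compute codeword c = mG in F_2^9, then tally its weight.
  m = 0000 → c = 000000000, weight = 0.
  m = 1000 → c = 100101100, weight = 4.
  m = 0100 → c = 011110100, weight = 5.
  m = 1100 → c = 111011000, weight = 5.
  m = 0010 → c = 010011000, weight = 3.
  m = 1010 → c = 110110100, weight = 5.
  m = 0110 → c = 001101100, weight = 4.
  m = 1110 → c = 101000000, weight = 2.
  m = 0001 → c = 111011110, weight = 7.
  m = 1001 → c = 011110010, weight = 5.
  m = 0101 → c = 100101010, weight = 4.
  m = 1101 → c = 000000110, weight = 2.
  m = 0011 → c = 101000110, weight = 4.
  m = 1011 → c = 001101010, weight = 4.
  m = 0111 → c = 110110010, weight = 5.
  m = 1111 → c = 010011110, weight = 5.
Tally weights:
  weight 0: 1 codewords.
  weight 2: 2 codewords.
  weight 3: 1 codewords.
  weight 4: 5 codewords.
  weight 5: 6 codewords.
  weight 7: 1 codewords.
Minimum distance d = smallest w > 0 with A_w > 0 = 2.
Sanity: Σ A_w = 16 = 2^4 = 16 ✓.


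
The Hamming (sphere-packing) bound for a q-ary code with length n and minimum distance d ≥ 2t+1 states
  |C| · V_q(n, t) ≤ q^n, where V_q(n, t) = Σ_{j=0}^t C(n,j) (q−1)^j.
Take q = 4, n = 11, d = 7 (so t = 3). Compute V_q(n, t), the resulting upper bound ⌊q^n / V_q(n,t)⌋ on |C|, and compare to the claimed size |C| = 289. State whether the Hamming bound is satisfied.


V_q(n, t) = 4984, q^n = 4194304, Hamming bound = 841, |C| = 289 ≤ bound (satisfied).

Step 1: Compute V_q(n, t) = Σ_{j=0}^3 C(n, j) (q−1)^j.
  j = 0: C(11,0)·(3)^0 = 1·1 = 1.
  j = 1: C(11,1)·(3)^1 = 11·3 = 33.
  j = 2: C(11,2)·(3)^2 = 55·9 = 495.
  j = 3: C(11,3)·(3)^3 = 165·27 = 4455.
  V_q(n, t) = 1 + 33 + 495 + 4455 = 4984.
Step 2: q^n = 4^11 = 4194304.
Step 3: Hamming bound ⌊q^n / V_q(n,t)⌋ = ⌊4194304/4984⌋ = 841.
Step 4: Compare |C| = 289 to 841: satisfied.
The claimed |C| lies below the Hamming bound.


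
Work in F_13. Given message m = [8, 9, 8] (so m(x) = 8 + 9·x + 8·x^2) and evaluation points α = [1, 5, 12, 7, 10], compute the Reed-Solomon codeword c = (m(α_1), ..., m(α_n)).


c = [12, 6, 7, 8, 1]

Message polynomial: m(x) = 8 + 9·x + 8·x^2 (mod 13).
For each evaluation point α_i, compute m(α_i) mod 13:
  α_1 = 1: Horner steps 8 → 4 → 12, so m(1) = 12.
  α_2 = 5: Horner steps 8 → 10 → 6, so m(5) = 6.
  α_3 = 12: Horner steps 8 → 1 → 7, so m(12) = 7.
  α_4 = 7: Horner steps 8 → 0 → 8, so m(7) = 8.
  α_5 = 10: Horner steps 8 → 11 → 1, so m(10) = 1.
Codeword c = [12, 6, 7, 8, 1] ∈ F_13^5.


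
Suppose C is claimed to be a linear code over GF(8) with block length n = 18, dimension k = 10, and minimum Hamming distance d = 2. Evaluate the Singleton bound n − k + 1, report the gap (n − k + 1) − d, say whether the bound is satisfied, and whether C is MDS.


Singleton RHS = n − k + 1 = 9, slack = 7, bound satisfied, not MDS.

Singleton bound: d ≤ n − k + 1.
Here n = 18, k = 10, so n − k + 1 = 9.
Given d = 2, check d ≤ 9: YES.
Slack = (n − k + 1) − d = 7.
The code is NOT MDS (slack = 7 > 0).
Description: the claimed parameters are [18, 10, 2]_8; such a code would be non-MDS.


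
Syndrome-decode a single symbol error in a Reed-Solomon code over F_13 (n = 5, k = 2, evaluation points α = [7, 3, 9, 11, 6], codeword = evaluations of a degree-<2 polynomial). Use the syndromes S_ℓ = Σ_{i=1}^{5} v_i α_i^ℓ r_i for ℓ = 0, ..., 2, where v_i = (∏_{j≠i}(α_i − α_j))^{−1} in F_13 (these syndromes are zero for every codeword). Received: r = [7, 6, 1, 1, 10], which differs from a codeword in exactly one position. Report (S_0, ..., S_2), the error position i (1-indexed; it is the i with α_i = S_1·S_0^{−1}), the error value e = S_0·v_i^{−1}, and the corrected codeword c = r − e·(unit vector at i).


S = (4, 5, 3), error at position 4, error magnitude e = 6, c = [7, 6, 1, 8, 10].

Step 1: column multipliers v_i = (∏_{j≠i}(α_i − α_j))^{−1} mod 13.
  i = 1 (α = 7): (7−3)(7−9)(7−11)(7−6) = 4·(−2)·(−4)·1 = 32 ≡ 6, so v_1 = 6^{−1} = 11 (mod 13).
  i = 2 (α = 3): (3−7)(3−9)(3−11)(3−6) = (−4)·(−6)·(−8)·(−3) = 576 ≡ 4, so v_2 = 4^{−1} = 10 (mod 13).
  i = 3 (α = 9): (9−7)(9−3)(9−11)(9−6) = 2·6·(−2)·3 = −72 ≡ 6, so v_3 = 6^{−1} = 11 (mod 13).
  i = 4 (α = 11): (11−7)(11−3)(11−9)(11−6) = 4·8·2·5 = 320 ≡ 8, so v_4 = 8^{−1} = 5 (mod 13).
  i = 5 (α = 6): (6−7)(6−3)(6−9)(6−11) = (−1)·3·(−3)·(−5) = −45 ≡ 7, so v_5 = 7^{−1} = 2 (mod 13).
  v = [11, 10, 11, 5, 2].
Step 2: syndromes of r = [7, 6, 1, 1, 10] (all sums mod 13).
  S_0 = Σ v_i r_i = 11·7 + 10·6 + 11·1 + 5·1 + 2·10 = 173 ≡ 4.
  S_1 = Σ v_i α_i r_i = 11·7·7 + 10·3·6 + 11·9·1 + 5·11·1 + 2·6·10 = 993 ≡ 5.
  α_i^2 mod 13 = [10, 9, 3, 4, 10].
  S_2 = Σ v_i α_i^2 r_i = 11·10·7 + 10·9·6 + 11·3·1 + 5·4·1 + 2·10·10 = 1563 ≡ 3.
  S = (4, 5, 3) ≠ 0, so r is not a codeword (an error is present).
Step 3: locate the error. For a single error e at position i, S_ℓ = v_i·e·α_i^ℓ, so α_err = S_1/S_0.
  S_0^{−1} = 4^{−1} = 10 (mod 13), so α_err = 5·10 = 50 ≡ 11 = α_4. Error position i = 4.
  Consistency check: S_2/S_1 = 3·8 = 24 ≡ 11 = α_err ✓ (single-error assumption holds).
Step 4: error magnitude e = S_0/v_4 = S_0·∏_{j≠4}(α_4 − α_j) = 4·8 = 32 ≡ 6 (mod 13).
Step 5: correct position 4: c_4 = r_4 − e = 1 − 6 ≡ 8 (mod 13). Hence c = [7, 6, 1, 8, 10].
  Check: interpolating c through the α_i gives m(x) = 2 + 10·x (degree < 2) with m(α_i) = c_i for every i, so c is indeed a codeword.


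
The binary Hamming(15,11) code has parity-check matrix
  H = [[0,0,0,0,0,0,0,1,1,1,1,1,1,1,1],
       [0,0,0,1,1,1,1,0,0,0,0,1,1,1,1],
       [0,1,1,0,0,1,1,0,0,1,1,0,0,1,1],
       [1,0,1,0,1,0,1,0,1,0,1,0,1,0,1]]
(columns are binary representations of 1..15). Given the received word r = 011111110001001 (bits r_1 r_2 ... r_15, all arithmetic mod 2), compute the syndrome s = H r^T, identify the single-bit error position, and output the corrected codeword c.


s = (1, 0, 1, 0)^T, error position = 10, corrected codeword c = 011111110101001

Compute s = H r^T mod 2 one row at a time:
  s_1 = 1 + 0 + 0 + 0 + 1 + 0 + 0 + 1 = 3 ≡ 1 (mod 2).
  s_2 = 1 + 1 + 1 + 1 + 1 + 0 + 0 + 1 = 6 ≡ 0 (mod 2).
  s_3 = 1 + 1 + 1 + 1 + 0 + 0 + 0 + 1 = 5 ≡ 1 (mod 2).
  s_4 = 0 + 1 + 1 + 1 + 0 + 0 + 0 + 1 = 4 ≡ 0 (mod 2).
s = (1, 0, 1, 0)^T — this equals column 10 of H (binary 1010), so error is at position 10.
Correct: flip bit 10 of r = 011111110001001 to get c = 011111110101001.


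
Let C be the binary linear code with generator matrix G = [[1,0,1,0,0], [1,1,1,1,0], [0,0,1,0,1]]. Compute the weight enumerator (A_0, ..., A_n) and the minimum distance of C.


Weight distribution: A_0 = 1, A_2 = 4, A_4 = 3. Minimum distance d = 2.

Enumerate all 2^3 = 8 messages m ∈ F_2^3.
For each, compute codeword c = mG in F_2^5, then tally its weight.
  m = 000 → c = 00000, weight = 0.
  m = 100 → c = 10100, weight = 2.
  m = 010 → c = 11110, weight = 4.
  m = 110 → c = 01010, weight = 2.
  m = 001 → c = 00101, weight = 2.
  m = 101 → c = 10001, weight = 2.
  m = 011 → c = 11011, weight = 4.
  m = 111 → c = 01111, weight = 4.
Tally weights:
  weight 0: 1 codewords.
  weight 2: 4 codewords.
  weight 4: 3 codewords.
Minimum distance d = smallest w > 0 with A_w > 0 = 2.
Sanity: Σ A_w = 8 = 2^3 = 8 ✓.


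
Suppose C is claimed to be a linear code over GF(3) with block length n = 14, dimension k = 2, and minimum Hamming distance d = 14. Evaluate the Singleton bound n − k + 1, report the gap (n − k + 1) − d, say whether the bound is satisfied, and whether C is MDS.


Singleton RHS = n − k + 1 = 13, slack = -1, bound violated (no such code; not MDS).

Singleton bound: d ≤ n − k + 1.
Here n = 14, k = 2, so n − k + 1 = 13.
Given d = 14, check d ≤ 13: NO.
Slack = (n − k + 1) − d = -1.
The slack is negative: d = 14 exceeds n − k + 1 = 13 by 1, so the Singleton bound is violated and no linear [14, 2, 14]_3 code can exist. In particular it is not MDS (MDS requires d = n − k + 1 exactly).
Description: the claimed parameters are [14, 2, 14]_3; such a code would be impossible (violates the Singleton bound).


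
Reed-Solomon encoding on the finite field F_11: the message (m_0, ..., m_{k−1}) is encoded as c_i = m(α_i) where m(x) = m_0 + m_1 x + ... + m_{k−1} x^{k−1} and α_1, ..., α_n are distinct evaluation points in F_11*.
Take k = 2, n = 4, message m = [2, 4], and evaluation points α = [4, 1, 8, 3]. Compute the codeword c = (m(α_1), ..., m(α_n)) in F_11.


c = [7, 6, 1, 3]

Message polynomial: m(x) = 2 + 4·x (mod 11).
For each evaluation point α_i, compute m(α_i) mod 11:
  α_1 = 4: Horner steps 4 → 7, so m(4) = 7.
  α_2 = 1: Horner steps 4 → 6, so m(1) = 6.
  α_3 = 8: Horner steps 4 → 1, so m(8) = 1.
  α_4 = 3: Horner steps 4 → 3, so m(3) = 3.
Codeword c = [7, 6, 1, 3] ∈ F_11^4.


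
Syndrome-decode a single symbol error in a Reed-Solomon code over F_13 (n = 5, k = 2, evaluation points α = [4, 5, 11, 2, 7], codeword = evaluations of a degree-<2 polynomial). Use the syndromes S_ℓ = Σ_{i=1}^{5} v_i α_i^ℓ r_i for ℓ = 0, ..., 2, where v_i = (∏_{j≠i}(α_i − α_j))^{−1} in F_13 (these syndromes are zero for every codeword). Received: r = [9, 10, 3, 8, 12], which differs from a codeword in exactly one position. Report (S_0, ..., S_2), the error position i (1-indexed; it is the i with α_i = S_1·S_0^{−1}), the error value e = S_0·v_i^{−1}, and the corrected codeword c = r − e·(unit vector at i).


S = (4, 8, 3), error at position 4, error magnitude e = 1, c = [9, 10, 3, 7, 12].

Step 1: column multipliers v_i = (∏_{j≠i}(α_i − α_j))^{−1} mod 13.
  i = 1 (α = 4): (4−5)(4−11)(4−2)(4−7) = (−1)·(−7)·2·(−3) = −42 ≡ 10, so v_1 = 10^{−1} = 4 (mod 13).
  i = 2 (α = 5): (5−4)(5−11)(5−2)(5−7) = 1·(−6)·3·(−2) = 36 ≡ 10, so v_2 = 10^{−1} = 4 (mod 13).
  i = 3 (α = 11): (11−4)(11−5)(11−2)(11−7) = 7·6·9·4 = 1512 ≡ 4, so v_3 = 4^{−1} = 10 (mod 13).
  i = 4 (α = 2): (2−4)(2−5)(2−11)(2−7) = (−2)·(−3)·(−9)·(−5) = 270 ≡ 10, so v_4 = 10^{−1} = 4 (mod 13).
  i = 5 (α = 7): (7−4)(7−5)(7−11)(7−2) = 3·2·(−4)·5 = −120 ≡ 10, so v_5 = 10^{−1} = 4 (mod 13).
  v = [4, 4, 10, 4, 4].
Step 2: syndromes of r = [9, 10, 3, 8, 12] (all sums mod 13).
  S_0 = Σ v_i r_i = 4·9 + 4·10 + 10·3 + 4·8 + 4·12 = 186 ≡ 4.
  S_1 = Σ v_i α_i r_i = 4·4·9 + 4·5·10 + 10·11·3 + 4·2·8 + 4·7·12 = 1074 ≡ 8.
  α_i^2 mod 13 = [3, 12, 4, 4, 10].
  S_2 = Σ v_i α_i^2 r_i = 4·3·9 + 4·12·10 + 10·4·3 + 4·4·8 + 4·10·12 = 1316 ≡ 3.
  S = (4, 8, 3) ≠ 0, so r is not a codeword (an error is present).
Step 3: locate the error. For a single error e at position i, S_ℓ = v_i·e·α_i^ℓ, so α_err = S_1/S_0.
  S_0^{−1} = 4^{−1} = 10 (mod 13), so α_err = 8·10 = 80 ≡ 2 = α_4. Error position i = 4.
  Consistency check: S_2/S_1 = 3·5 = 15 ≡ 2 = α_err ✓ (single-error assumption holds).
Step 4: error magnitude e = S_0/v_4 = S_0·∏_{j≠4}(α_4 − α_j) = 4·10 = 40 ≡ 1 (mod 13).
Step 5: correct position 4: c_4 = r_4 − e = 8 − 1 ≡ 7 (mod 13). Hence c = [9, 10, 3, 7, 12].
  Check: interpolating c through the α_i gives m(x) = 5 + 1·x (degree < 2) with m(α_i) = c_i for every i, so c is indeed a codeword.


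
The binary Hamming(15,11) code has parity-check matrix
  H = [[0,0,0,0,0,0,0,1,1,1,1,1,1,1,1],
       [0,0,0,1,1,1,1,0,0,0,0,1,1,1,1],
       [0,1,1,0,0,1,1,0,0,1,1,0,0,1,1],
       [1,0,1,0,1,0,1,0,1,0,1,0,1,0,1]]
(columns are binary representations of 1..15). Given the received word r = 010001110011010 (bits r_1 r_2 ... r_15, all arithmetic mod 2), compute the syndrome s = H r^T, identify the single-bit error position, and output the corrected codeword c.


s = (0, 0, 1, 0)^T, error position = 2, corrected codeword c = 000001110011010

Compute s = H r^T mod 2 one row at a time:
  s_1 = 1 + 0 + 0 + 1 + 1 + 0 + 1 + 0 = 4 ≡ 0 (mod 2).
  s_2 = 0 + 0 + 1 + 1 + 1 + 0 + 1 + 0 = 4 ≡ 0 (mod 2).
  s_3 = 1 + 0 + 1 + 1 + 0 + 1 + 1 + 0 = 5 ≡ 1 (mod 2).
  s_4 = 0 + 0 + 0 + 1 + 0 + 1 + 0 + 0 = 2 ≡ 0 (mod 2).
s = (0, 0, 1, 0)^T — this equals column 2 of H (binary 0010), so error is at position 2.
Correct: flip bit 2 of r = 010001110011010 to get c = 000001110011010.


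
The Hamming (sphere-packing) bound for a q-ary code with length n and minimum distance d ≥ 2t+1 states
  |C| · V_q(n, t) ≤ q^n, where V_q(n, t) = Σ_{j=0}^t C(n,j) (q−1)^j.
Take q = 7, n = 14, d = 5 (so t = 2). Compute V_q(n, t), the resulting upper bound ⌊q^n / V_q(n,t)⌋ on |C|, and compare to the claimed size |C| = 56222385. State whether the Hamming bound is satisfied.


V_q(n, t) = 3361, q^n = 678223072849, Hamming bound = 201792047, |C| = 56222385 ≤ bound (satisfied).

Step 1: Compute V_q(n, t) = Σ_{j=0}^2 C(n, j) (q−1)^j.
  j = 0: C(14,0)·(6)^0 = 1·1 = 1.
  j = 1: C(14,1)·(6)^1 = 14·6 = 84.
  j = 2: C(14,2)·(6)^2 = 91·36 = 3276.
  V_q(n, t) = 1 + 84 + 3276 = 3361.
Step 2: q^n = 7^14 = 678223072849.
Step 3: Hamming bound ⌊q^n / V_q(n,t)⌋ = ⌊678223072849/3361⌋ = 201792047.
Step 4: Compare |C| = 56222385 to 201792047: satisfied.
The claimed |C| lies below the Hamming bound.


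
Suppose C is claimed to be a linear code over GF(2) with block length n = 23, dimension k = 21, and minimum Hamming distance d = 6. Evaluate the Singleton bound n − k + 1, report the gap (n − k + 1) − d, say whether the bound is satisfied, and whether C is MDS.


Singleton RHS = n − k + 1 = 3, slack = -3, bound violated (no such code; not MDS).

Singleton bound: d ≤ n − k + 1.
Here n = 23, k = 21, so n − k + 1 = 3.
Given d = 6, check d ≤ 3: NO.
Slack = (n − k + 1) − d = -3.
The slack is negative: d = 6 exceeds n − k + 1 = 3 by 3, so the Singleton bound is violated and no linear [23, 21, 6]_2 code can exist. In particular it is not MDS (MDS requires d = n − k + 1 exactly).
Description: the claimed parameters are [23, 21, 6]_2; such a code would be impossible (violates the Singleton bound).


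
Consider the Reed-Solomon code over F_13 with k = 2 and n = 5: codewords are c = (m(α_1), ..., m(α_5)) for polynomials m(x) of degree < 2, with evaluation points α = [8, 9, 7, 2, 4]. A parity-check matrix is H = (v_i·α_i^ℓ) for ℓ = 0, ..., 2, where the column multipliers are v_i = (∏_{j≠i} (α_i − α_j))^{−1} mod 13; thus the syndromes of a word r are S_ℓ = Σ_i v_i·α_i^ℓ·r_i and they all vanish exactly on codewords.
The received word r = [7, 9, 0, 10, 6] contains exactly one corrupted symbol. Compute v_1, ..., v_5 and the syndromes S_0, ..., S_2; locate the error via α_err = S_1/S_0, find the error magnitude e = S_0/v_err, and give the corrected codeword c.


S = (11, 10, 2), error at position 1, error magnitude e = 9, c = [11, 9, 0, 10, 6].

Step 1: column multipliers v_i = (∏_{j≠i}(α_i − α_j))^{−1} mod 13.
  i = 1 (α = 8): (8−9)(8−7)(8−2)(8−4) = (−1)·1·6·4 = −24 ≡ 2, so v_1 = 2^{−1} = 7 (mod 13).
  i = 2 (α = 9): (9−8)(9−7)(9−2)(9−4) = 1·2·7·5 = 70 ≡ 5, so v_2 = 5^{−1} = 8 (mod 13).
  i = 3 (α = 7): (7−8)(7−9)(7−2)(7−4) = (−1)·(−2)·5·3 = 30 ≡ 4, so v_3 = 4^{−1} = 10 (mod 13).
  i = 4 (α = 2): (2−8)(2−9)(2−7)(2−4) = (−6)·(−7)·(−5)·(−2) = 420 ≡ 4, so v_4 = 4^{−1} = 10 (mod 13).
  i = 5 (α = 4): (4−8)(4−9)(4−7)(4−2) = (−4)·(−5)·(−3)·2 = −120 ≡ 10, so v_5 = 10^{−1} = 4 (mod 13).
  v = [7, 8, 10, 10, 4].
Step 2: syndromes of r = [7, 9, 0, 10, 6] (all sums mod 13).
  S_0 = Σ v_i r_i = 7·7 + 8·9 + 10·0 + 10·10 + 4·6 = 245 ≡ 11.
  S_1 = Σ v_i α_i r_i = 7·8·7 + 8·9·9 + 10·7·0 + 10·2·10 + 4·4·6 = 1336 ≡ 10.
  α_i^2 mod 13 = [12, 3, 10, 4, 3].
  S_2 = Σ v_i α_i^2 r_i = 7·12·7 + 8·3·9 + 10·10·0 + 10·4·10 + 4·3·6 = 1276 ≡ 2.
  S = (11, 10, 2) ≠ 0, so r is not a codeword (an error is present).
Step 3: locate the error. For a single error e at position i, S_ℓ = v_i·e·α_i^ℓ, so α_err = S_1/S_0.
  S_0^{−1} = 11^{−1} = 6 (mod 13), so α_err = 10·6 = 60 ≡ 8 = α_1. Error position i = 1.
  Consistency check: S_2/S_1 = 2·4 = 8 ≡ 8 = α_err ✓ (single-error assumption holds).
Step 4: error magnitude e = S_0/v_1 = S_0·∏_{j≠1}(α_1 − α_j) = 11·2 = 22 ≡ 9 (mod 13).
Step 5: correct position 1: c_1 = r_1 − e = 7 − 9 ≡ 11 (mod 13). Hence c = [11, 9, 0, 10, 6].
  Check: interpolating c through the α_i gives m(x) = 1 + 11·x (degree < 2) with m(α_i) = c_i for every i, so c is indeed a codeword.


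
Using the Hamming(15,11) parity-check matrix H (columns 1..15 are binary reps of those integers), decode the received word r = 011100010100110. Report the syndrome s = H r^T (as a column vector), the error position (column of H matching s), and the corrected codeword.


s = (0, 1, 0, 0)^T, error position = 4, corrected codeword c = 011000010100110

Compute s = H r^T mod 2 one row at a time:
  s_1 = 1 + 0 + 1 + 0 + 0 + 1 + 1 + 0 = 4 ≡ 0 (mod 2).
  s_2 = 1 + 0 + 0 + 0 + 0 + 1 + 1 + 0 = 3 ≡ 1 (mod 2).
  s_3 = 1 + 1 + 0 + 0 + 1 + 0 + 1 + 0 = 4 ≡ 0 (mod 2).
  s_4 = 0 + 1 + 0 + 0 + 0 + 0 + 1 + 0 = 2 ≡ 0 (mod 2).
s = (0, 1, 0, 0)^T — this equals column 4 of H (binary 0100), so error is at position 4.
Correct: flip bit 4 of r = 011100010100110 to get c = 011000010100110.


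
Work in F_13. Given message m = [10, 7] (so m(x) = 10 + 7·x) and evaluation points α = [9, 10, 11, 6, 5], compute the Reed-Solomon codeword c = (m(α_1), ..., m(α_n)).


c = [8, 2, 9, 0, 6]

Message polynomial: m(x) = 10 + 7·x (mod 13).
For each evaluation point α_i, compute m(α_i) mod 13:
  α_1 = 9: Horner steps 7 → 8, so m(9) = 8.
  α_2 = 10: Horner steps 7 → 2, so m(10) = 2.
  α_3 = 11: Horner steps 7 → 9, so m(11) = 9.
  α_4 = 6: Horner steps 7 → 0, so m(6) = 0.
  α_5 = 5: Horner steps 7 → 6, so m(5) = 6.
Codeword c = [8, 2, 9, 0, 6] ∈ F_13^5.


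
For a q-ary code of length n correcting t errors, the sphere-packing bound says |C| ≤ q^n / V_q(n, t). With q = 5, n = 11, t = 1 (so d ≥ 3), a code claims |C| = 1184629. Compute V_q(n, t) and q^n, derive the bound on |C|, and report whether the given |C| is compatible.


V_q(n, t) = 45, q^n = 48828125, Hamming bound = 1085069, |C| = 1184629 > bound (violated).

Step 1: Compute V_q(n, t) = Σ_{j=0}^1 C(n, j) (q−1)^j.
  j = 0: C(11,0)·(4)^0 = 1·1 = 1.
  j = 1: C(11,1)·(4)^1 = 11·4 = 44.
  V_q(n, t) = 1 + 44 = 45.
Step 2: q^n = 5^11 = 48828125.
Step 3: Hamming bound ⌊q^n / V_q(n,t)⌋ = ⌊48828125/45⌋ = 1085069.
Step 4: Compare |C| = 1184629 to 1085069: violated.
The claimed |C| lies above the Hamming bound, so no 5-ary code of length 11 with d ≥ 3 can have 1184629 codewords.


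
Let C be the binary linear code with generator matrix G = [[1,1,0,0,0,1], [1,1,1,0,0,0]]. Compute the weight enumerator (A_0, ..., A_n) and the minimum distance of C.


Weight distribution: A_0 = 1, A_2 = 1, A_3 = 2. Minimum distance d = 2.

Enumerate all 2^2 = 4 messages m ∈ F_2^2.
For each, compute codeword c = mG in F_2^6, then tally its weight.
  m = 00 → c = 000000, weight = 0.
  m = 10 → c = 110001, weight = 3.
  m = 01 → c = 111000, weight = 3.
  m = 11 → c = 001001, weight = 2.
Tally weights:
  weight 0: 1 codewords.
  weight 2: 1 codewords.
  weight 3: 2 codewords.
Minimum distance d = smallest w > 0 with A_w > 0 = 2.
Sanity: Σ A_w = 4 = 2^2 = 4 ✓.


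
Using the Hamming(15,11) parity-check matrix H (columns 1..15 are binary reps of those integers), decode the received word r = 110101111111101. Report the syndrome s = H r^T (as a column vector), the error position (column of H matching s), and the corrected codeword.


s = (1, 0, 0, 0)^T, error position = 8, corrected codeword c = 110101101111101

Compute s = H r^T mod 2 one row at a time:
  s_1 = 1 + 1 + 1 + 1 + 1 + 1 + 0 + 1 = 7 ≡ 1 (mod 2).
  s_2 = 1 + 0 + 1 + 1 + 1 + 1 + 0 + 1 = 6 ≡ 0 (mod 2).
  s_3 = 1 + 0 + 1 + 1 + 1 + 1 + 0 + 1 = 6 ≡ 0 (mod 2).
  s_4 = 1 + 0 + 0 + 1 + 1 + 1 + 1 + 1 = 6 ≡ 0 (mod 2).
s = (1, 0, 0, 0)^T — this equals column 8 of H (binary 1000), so error is at position 8.
Correct: flip bit 8 of r = 110101111111101 to get c = 110101101111101.


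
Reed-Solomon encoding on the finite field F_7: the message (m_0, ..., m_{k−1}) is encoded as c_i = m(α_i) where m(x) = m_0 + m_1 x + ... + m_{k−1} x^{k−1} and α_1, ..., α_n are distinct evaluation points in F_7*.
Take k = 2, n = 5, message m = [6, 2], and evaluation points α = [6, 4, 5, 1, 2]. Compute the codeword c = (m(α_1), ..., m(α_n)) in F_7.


c = [4, 0, 2, 1, 3]

Message polynomial: m(x) = 6 + 2·x (mod 7).
For each evaluation point α_i, compute m(α_i) mod 7:
  α_1 = 6: Horner steps 2 → 4, so m(6) = 4.
  α_2 = 4: Horner steps 2 → 0, so m(4) = 0.
  α_3 = 5: Horner steps 2 → 2, so m(5) = 2.
  α_4 = 1: Horner steps 2 → 1, so m(1) = 1.
  α_5 = 2: Horner steps 2 → 3, so m(2) = 3.
Codeword c = [4, 0, 2, 1, 3] ∈ F_7^5.


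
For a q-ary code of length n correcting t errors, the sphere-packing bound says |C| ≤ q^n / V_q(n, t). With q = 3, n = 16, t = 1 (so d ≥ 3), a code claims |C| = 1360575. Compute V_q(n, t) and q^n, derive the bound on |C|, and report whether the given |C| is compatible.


V_q(n, t) = 33, q^n = 43046721, Hamming bound = 1304446, |C| = 1360575 > bound (violated).

Step 1: Compute V_q(n, t) = Σ_{j=0}^1 C(n, j) (q−1)^j.
  j = 0: C(16,0)·(2)^0 = 1·1 = 1.
  j = 1: C(16,1)·(2)^1 = 16·2 = 32.
  V_q(n, t) = 1 + 32 = 33.
Step 2: q^n = 3^16 = 43046721.
Step 3: Hamming bound ⌊q^n / V_q(n,t)⌋ = ⌊43046721/33⌋ = 1304446.
Step 4: Compare |C| = 1360575 to 1304446: violated.
The claimed |C| lies above the Hamming bound, so no 3-ary code of length 16 with d ≥ 3 can have 1360575 codewords.


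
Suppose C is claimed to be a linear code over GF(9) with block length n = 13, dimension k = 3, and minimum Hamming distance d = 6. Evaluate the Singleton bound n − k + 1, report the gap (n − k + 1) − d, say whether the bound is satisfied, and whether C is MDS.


Singleton RHS = n − k + 1 = 11, slack = 5, bound satisfied, not MDS.

Singleton bound: d ≤ n − k + 1.
Here n = 13, k = 3, so n − k + 1 = 11.
Given d = 6, check d ≤ 11: YES.
Slack = (n − k + 1) − d = 5.
The code is NOT MDS (slack = 5 > 0).
Description: the claimed parameters are [13, 3, 6]_9; such a code would be non-MDS.


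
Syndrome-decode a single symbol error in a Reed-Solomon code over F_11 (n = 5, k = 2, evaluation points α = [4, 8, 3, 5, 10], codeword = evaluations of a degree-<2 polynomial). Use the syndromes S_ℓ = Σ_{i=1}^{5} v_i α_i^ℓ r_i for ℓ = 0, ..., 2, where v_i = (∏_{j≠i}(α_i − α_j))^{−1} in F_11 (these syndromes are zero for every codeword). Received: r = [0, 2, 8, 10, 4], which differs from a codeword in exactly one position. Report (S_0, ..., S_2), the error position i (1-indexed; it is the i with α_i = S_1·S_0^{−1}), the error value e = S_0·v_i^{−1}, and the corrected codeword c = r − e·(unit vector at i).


S = (10, 7, 6), error at position 1, error magnitude e = 2, c = [9, 2, 8, 10, 4].

Step 1: column multipliers v_i = (∏_{j≠i}(α_i − α_j))^{−1} mod 11.
  i = 1 (α = 4): (4−8)(4−3)(4−5)(4−10) = (−4)·1·(−1)·(−6) = −24 ≡ 9, so v_1 = 9^{−1} = 5 (mod 11).
  i = 2 (α = 8): (8−4)(8−3)(8−5)(8−10) = 4·5·3·(−2) = −120 ≡ 1, so v_2 = 1^{−1} = 1 (mod 11).
  i = 3 (α = 3): (3−4)(3−8)(3−5)(3−10) = (−1)·(−5)·(−2)·(−7) = 70 ≡ 4, so v_3 = 4^{−1} = 3 (mod 11).
  i = 4 (α = 5): (5−4)(5−8)(5−3)(5−10) = 1·(−3)·2·(−5) = 30 ≡ 8, so v_4 = 8^{−1} = 7 (mod 11).
  i = 5 (α = 10): (10−4)(10−8)(10−3)(10−5) = 6·2·7·5 = 420 ≡ 2, so v_5 = 2^{−1} = 6 (mod 11).
  v = [5, 1, 3, 7, 6].
Step 2: syndromes of r = [0, 2, 8, 10, 4] (all sums mod 11).
  S_0 = Σ v_i r_i = 5·0 + 1·2 + 3·8 + 7·10 + 6·4 = 120 ≡ 10.
  S_1 = Σ v_i α_i r_i = 5·4·0 + 1·8·2 + 3·3·8 + 7·5·10 + 6·10·4 = 678 ≡ 7.
  α_i^2 mod 11 = [5, 9, 9, 3, 1].
  S_2 = Σ v_i α_i^2 r_i = 5·5·0 + 1·9·2 + 3·9·8 + 7·3·10 + 6·1·4 = 468 ≡ 6.
  S = (10, 7, 6) ≠ 0, so r is not a codeword (an error is present).
Step 3: locate the error. For a single error e at position i, S_ℓ = v_i·e·α_i^ℓ, so α_err = S_1/S_0.
  S_0^{−1} = 10^{−1} = 10 (mod 11), so α_err = 7·10 = 70 ≡ 4 = α_1. Error position i = 1.
  Consistency check: S_2/S_1 = 6·8 = 48 ≡ 4 = α_err ✓ (single-error assumption holds).
Step 4: error magnitude e = S_0/v_1 = S_0·∏_{j≠1}(α_1 − α_j) = 10·9 = 90 ≡ 2 (mod 11).
Step 5: correct position 1: c_1 = r_1 − e = 0 − 2 ≡ 9 (mod 11). Hence c = [9, 2, 8, 10, 4].
  Check: interpolating c through the α_i gives m(x) = 5 + 1·x (degree < 2) with m(α_i) = c_i for every i, so c is indeed a codeword.


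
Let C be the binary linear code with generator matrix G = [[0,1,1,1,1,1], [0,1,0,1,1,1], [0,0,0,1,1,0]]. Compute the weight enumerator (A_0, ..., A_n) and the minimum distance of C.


Weight distribution: A_0 = 1, A_1 = 1, A_2 = 2, A_3 = 2, A_4 = 1, A_5 = 1. Minimum distance d = 1.

Enumerate all 2^3 = 8 messages m ∈ F_2^3.
For each, compute codeword c = mG in F_2^6, then tally its weight.
  m = 000 → c = 000000, weight = 0.
  m = 100 → c = 011111, weight = 5.
  m = 010 → c = 010111, weight = 4.
  m = 110 → c = 001000, weight = 1.
  m = 001 → c = 000110, weight = 2.
  m = 101 → c = 011001, weight = 3.
  m = 011 → c = 010001, weight = 2.
  m = 111 → c = 001110, weight = 3.
Tally weights:
  weight 0: 1 codewords.
  weight 1: 1 codewords.
  weight 2: 2 codewords.
  weight 3: 2 codewords.
  weight 4: 1 codewords.
  weight 5: 1 codewords.
Minimum distance d = smallest w > 0 with A_w > 0 = 1.
Sanity: Σ A_w = 8 = 2^3 = 8 ✓.


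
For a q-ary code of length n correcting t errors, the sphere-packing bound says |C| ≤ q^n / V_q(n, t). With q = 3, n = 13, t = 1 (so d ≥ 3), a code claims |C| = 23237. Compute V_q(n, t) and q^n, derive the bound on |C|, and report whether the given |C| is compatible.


V_q(n, t) = 27, q^n = 1594323, Hamming bound = 59049, |C| = 23237 ≤ bound (satisfied).

Step 1: Compute V_q(n, t) = Σ_{j=0}^1 C(n, j) (q−1)^j.
  j = 0: C(13,0)·(2)^0 = 1·1 = 1.
  j = 1: C(13,1)·(2)^1 = 13·2 = 26.
  V_q(n, t) = 1 + 26 = 27.
Step 2: q^n = 3^13 = 1594323.
Step 3: Hamming bound ⌊q^n / V_q(n,t)⌋ = ⌊1594323/27⌋ = 59049.
Step 4: Compare |C| = 23237 to 59049: satisfied.
The claimed |C| lies below the Hamming bound.


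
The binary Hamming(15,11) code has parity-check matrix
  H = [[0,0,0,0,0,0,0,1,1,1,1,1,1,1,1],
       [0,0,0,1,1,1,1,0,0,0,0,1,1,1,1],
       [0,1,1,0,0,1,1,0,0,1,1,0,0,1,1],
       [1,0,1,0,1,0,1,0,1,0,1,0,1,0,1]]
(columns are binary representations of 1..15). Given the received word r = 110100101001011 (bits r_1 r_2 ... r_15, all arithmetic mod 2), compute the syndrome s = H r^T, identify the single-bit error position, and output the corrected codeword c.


s = (0, 1, 0, 0)^T, error position = 4, corrected codeword c = 110000101001011

Compute s = H r^T mod 2 one row at a time:
  s_1 = 0 + 1 + 0 + 0 + 1 + 0 + 1 + 1 = 4 ≡ 0 (mod 2).
  s_2 = 1 + 0 + 0 + 1 + 1 + 0 + 1 + 1 = 5 ≡ 1 (mod 2).
  s_3 = 1 + 0 + 0 + 1 + 0 + 0 + 1 + 1 = 4 ≡ 0 (mod 2).
  s_4 = 1 + 0 + 0 + 1 + 1 + 0 + 0 + 1 = 4 ≡ 0 (mod 2).
s = (0, 1, 0, 0)^T — this equals column 4 of H (binary 0100), so error is at position 4.
Correct: flip bit 4 of r = 110100101001011 to get c = 110000101001011.


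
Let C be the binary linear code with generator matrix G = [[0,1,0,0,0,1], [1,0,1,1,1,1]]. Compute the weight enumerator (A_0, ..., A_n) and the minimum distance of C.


Weight distribution: A_0 = 1, A_2 = 1, A_5 = 2. Minimum distance d = 2.

Enumerate all 2^2 = 4 messages m ∈ F_2^2.
For each, compute codeword c = mG in F_2^6, then tally its weight.
  m = 00 → c = 000000, weight = 0.
  m = 10 → c = 010001, weight = 2.
  m = 01 → c = 101111, weight = 5.
  m = 11 → c = 111110, weight = 5.
Tally weights:
  weight 0: 1 codewords.
  weight 2: 1 codewords.
  weight 5: 2 codewords.
Minimum distance d = smallest w > 0 with A_w > 0 = 2.
Sanity: Σ A_w = 4 = 2^2 = 4 ✓.


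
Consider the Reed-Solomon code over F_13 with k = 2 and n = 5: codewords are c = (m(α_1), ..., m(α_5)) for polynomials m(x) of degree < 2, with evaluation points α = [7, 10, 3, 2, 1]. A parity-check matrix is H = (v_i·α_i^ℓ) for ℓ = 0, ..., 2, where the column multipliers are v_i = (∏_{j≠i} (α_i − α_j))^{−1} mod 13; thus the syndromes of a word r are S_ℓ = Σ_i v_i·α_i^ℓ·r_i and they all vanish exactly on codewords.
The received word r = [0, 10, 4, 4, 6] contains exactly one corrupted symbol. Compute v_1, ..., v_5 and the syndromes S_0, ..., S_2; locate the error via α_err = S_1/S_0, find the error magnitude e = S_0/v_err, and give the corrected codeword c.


S = (1, 2, 4), error at position 4, error magnitude e = 12, c = [0, 10, 4, 5, 6].

Step 1: column multipliers v_i = (∏_{j≠i}(α_i − α_j))^{−1} mod 13.
  i = 1 (α = 7): (7−10)(7−3)(7−2)(7−1) = (−3)·4·5·6 = −360 ≡ 4, so v_1 = 4^{−1} = 10 (mod 13).
  i = 2 (α = 10): (10−7)(10−3)(10−2)(10−1) = 3·7·8·9 = 1512 ≡ 4, so v_2 = 4^{−1} = 10 (mod 13).
  i = 3 (α = 3): (3−7)(3−10)(3−2)(3−1) = (−4)·(−7)·1·2 = 56 ≡ 4, so v_3 = 4^{−1} = 10 (mod 13).
  i = 4 (α = 2): (2−7)(2−10)(2−3)(2−1) = (−5)·(−8)·(−1)·1 = −40 ≡ 12, so v_4 = 12^{−1} = 12 (mod 13).
  i = 5 (α = 1): (1−7)(1−10)(1−3)(1−2) = (−6)·(−9)·(−2)·(−1) = 108 ≡ 4, so v_5 = 4^{−1} = 10 (mod 13).
  v = [10, 10, 10, 12, 10].
Step 2: syndromes of r = [0, 10, 4, 4, 6] (all sums mod 13).
  S_0 = Σ v_i r_i = 10·0 + 10·10 + 10·4 + 12·4 + 10·6 = 248 ≡ 1.
  S_1 = Σ v_i α_i r_i = 10·7·0 + 10·10·10 + 10·3·4 + 12·2·4 + 10·1·6 = 1276 ≡ 2.
  α_i^2 mod 13 = [10, 9, 9, 4, 1].
  S_2 = Σ v_i α_i^2 r_i = 10·10·0 + 10·9·10 + 10·9·4 + 12·4·4 + 10·1·6 = 1512 ≡ 4.
  S = (1, 2, 4) ≠ 0, so r is not a codeword (an error is present).
Step 3: locate the error. For a single error e at position i, S_ℓ = v_i·e·α_i^ℓ, so α_err = S_1/S_0.
  S_0^{−1} = 1^{−1} = 1 (mod 13), so α_err = 2·1 = 2 ≡ 2 = α_4. Error position i = 4.
  Consistency check: S_2/S_1 = 4·7 = 28 ≡ 2 = α_err ✓ (single-error assumption holds).
Step 4: error magnitude e = S_0/v_4 = S_0·∏_{j≠4}(α_4 − α_j) = 1·12 = 12 ≡ 12 (mod 13).
Step 5: correct position 4: c_4 = r_4 − e = 4 − 12 ≡ 5 (mod 13). Hence c = [0, 10, 4, 5, 6].
  Check: interpolating c through the α_i gives m(x) = 7 + 12·x (degree < 2) with m(α_i) = c_i for every i, so c is indeed a codeword.
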